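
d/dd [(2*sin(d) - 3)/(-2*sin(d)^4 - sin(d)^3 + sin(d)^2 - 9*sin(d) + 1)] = (12*sin(d)^4 - 20*sin(d)^3 - 11*sin(d)^2 + 6*sin(d) - 25)*cos(d)/(2*sin(d)^4 + sin(d)^3 - sin(d)^2 + 9*sin(d) - 1)^2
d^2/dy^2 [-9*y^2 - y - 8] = -18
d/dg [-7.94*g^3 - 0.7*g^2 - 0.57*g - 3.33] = -23.82*g^2 - 1.4*g - 0.57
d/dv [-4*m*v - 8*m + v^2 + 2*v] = -4*m + 2*v + 2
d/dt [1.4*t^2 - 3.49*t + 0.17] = 2.8*t - 3.49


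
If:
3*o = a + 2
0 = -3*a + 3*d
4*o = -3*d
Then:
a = -8/13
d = -8/13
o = 6/13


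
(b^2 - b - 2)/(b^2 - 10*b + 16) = (b + 1)/(b - 8)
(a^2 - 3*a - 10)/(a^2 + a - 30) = (a + 2)/(a + 6)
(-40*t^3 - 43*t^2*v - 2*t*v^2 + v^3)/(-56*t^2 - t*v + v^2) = (5*t^2 + 6*t*v + v^2)/(7*t + v)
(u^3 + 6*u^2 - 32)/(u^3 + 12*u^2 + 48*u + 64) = (u - 2)/(u + 4)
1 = 1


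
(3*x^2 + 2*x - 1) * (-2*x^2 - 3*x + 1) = -6*x^4 - 13*x^3 - x^2 + 5*x - 1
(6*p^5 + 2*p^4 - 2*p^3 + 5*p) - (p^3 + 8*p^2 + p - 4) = 6*p^5 + 2*p^4 - 3*p^3 - 8*p^2 + 4*p + 4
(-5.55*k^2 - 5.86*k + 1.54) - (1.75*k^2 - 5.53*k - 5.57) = -7.3*k^2 - 0.33*k + 7.11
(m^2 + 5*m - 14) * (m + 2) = m^3 + 7*m^2 - 4*m - 28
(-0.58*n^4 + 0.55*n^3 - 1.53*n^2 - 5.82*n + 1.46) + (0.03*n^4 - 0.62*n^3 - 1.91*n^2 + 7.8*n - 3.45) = -0.55*n^4 - 0.07*n^3 - 3.44*n^2 + 1.98*n - 1.99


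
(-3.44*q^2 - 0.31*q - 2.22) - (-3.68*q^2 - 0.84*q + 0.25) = 0.24*q^2 + 0.53*q - 2.47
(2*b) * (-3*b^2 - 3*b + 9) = -6*b^3 - 6*b^2 + 18*b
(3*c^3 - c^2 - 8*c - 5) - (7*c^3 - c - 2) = -4*c^3 - c^2 - 7*c - 3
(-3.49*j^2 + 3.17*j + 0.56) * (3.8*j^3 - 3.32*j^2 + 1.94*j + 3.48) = -13.262*j^5 + 23.6328*j^4 - 15.167*j^3 - 7.8546*j^2 + 12.118*j + 1.9488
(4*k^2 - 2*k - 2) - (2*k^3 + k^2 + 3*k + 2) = -2*k^3 + 3*k^2 - 5*k - 4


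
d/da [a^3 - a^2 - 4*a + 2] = 3*a^2 - 2*a - 4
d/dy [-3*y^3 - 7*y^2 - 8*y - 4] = -9*y^2 - 14*y - 8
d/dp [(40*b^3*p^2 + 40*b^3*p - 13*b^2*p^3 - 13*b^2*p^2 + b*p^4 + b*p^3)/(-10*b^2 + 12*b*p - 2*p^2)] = b*(-16*b^2*p - 8*b^2 + 11*b*p^2 + 2*b*p - 2*p^3 - p^2)/(2*(b^2 - 2*b*p + p^2))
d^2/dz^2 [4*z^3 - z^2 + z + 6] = 24*z - 2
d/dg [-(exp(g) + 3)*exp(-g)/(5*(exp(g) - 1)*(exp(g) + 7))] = (2*exp(3*g) + 15*exp(2*g) + 36*exp(g) - 21)*exp(-g)/(5*(exp(4*g) + 12*exp(3*g) + 22*exp(2*g) - 84*exp(g) + 49))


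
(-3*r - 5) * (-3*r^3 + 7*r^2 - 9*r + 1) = 9*r^4 - 6*r^3 - 8*r^2 + 42*r - 5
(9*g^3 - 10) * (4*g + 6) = 36*g^4 + 54*g^3 - 40*g - 60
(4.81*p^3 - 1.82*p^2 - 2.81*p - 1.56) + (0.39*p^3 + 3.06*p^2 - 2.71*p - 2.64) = 5.2*p^3 + 1.24*p^2 - 5.52*p - 4.2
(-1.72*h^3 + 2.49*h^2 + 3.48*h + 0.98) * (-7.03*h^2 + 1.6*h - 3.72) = 12.0916*h^5 - 20.2567*h^4 - 14.082*h^3 - 10.5842*h^2 - 11.3776*h - 3.6456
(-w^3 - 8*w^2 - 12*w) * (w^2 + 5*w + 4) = -w^5 - 13*w^4 - 56*w^3 - 92*w^2 - 48*w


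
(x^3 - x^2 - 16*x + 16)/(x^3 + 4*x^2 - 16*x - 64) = (x - 1)/(x + 4)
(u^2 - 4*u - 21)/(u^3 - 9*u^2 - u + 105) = 1/(u - 5)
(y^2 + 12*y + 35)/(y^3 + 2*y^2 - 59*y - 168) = (y + 5)/(y^2 - 5*y - 24)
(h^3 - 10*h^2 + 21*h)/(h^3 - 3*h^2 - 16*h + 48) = h*(h - 7)/(h^2 - 16)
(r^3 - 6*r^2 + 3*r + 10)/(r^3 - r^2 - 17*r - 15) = (r - 2)/(r + 3)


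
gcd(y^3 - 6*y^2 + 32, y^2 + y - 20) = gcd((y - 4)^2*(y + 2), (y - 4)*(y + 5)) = y - 4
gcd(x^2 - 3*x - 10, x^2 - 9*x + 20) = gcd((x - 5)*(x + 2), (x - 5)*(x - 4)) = x - 5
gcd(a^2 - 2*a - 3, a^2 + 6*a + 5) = a + 1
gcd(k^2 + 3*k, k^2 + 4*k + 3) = k + 3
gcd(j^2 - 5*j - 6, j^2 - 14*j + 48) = j - 6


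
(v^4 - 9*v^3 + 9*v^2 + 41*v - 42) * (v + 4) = v^5 - 5*v^4 - 27*v^3 + 77*v^2 + 122*v - 168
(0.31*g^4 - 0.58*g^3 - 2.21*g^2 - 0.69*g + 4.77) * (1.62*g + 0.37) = 0.5022*g^5 - 0.8249*g^4 - 3.7948*g^3 - 1.9355*g^2 + 7.4721*g + 1.7649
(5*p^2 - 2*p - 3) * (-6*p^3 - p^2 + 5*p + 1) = -30*p^5 + 7*p^4 + 45*p^3 - 2*p^2 - 17*p - 3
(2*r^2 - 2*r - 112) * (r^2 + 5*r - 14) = 2*r^4 + 8*r^3 - 150*r^2 - 532*r + 1568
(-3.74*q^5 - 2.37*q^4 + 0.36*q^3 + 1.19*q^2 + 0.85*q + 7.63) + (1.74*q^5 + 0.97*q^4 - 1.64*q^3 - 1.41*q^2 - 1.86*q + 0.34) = -2.0*q^5 - 1.4*q^4 - 1.28*q^3 - 0.22*q^2 - 1.01*q + 7.97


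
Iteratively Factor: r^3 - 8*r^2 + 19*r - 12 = (r - 1)*(r^2 - 7*r + 12) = (r - 3)*(r - 1)*(r - 4)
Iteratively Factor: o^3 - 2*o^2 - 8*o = (o)*(o^2 - 2*o - 8) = o*(o - 4)*(o + 2)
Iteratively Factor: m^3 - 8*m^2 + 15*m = (m - 5)*(m^2 - 3*m) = (m - 5)*(m - 3)*(m)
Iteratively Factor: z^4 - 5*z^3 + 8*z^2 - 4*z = (z)*(z^3 - 5*z^2 + 8*z - 4) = z*(z - 1)*(z^2 - 4*z + 4) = z*(z - 2)*(z - 1)*(z - 2)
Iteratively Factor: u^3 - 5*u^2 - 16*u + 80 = (u + 4)*(u^2 - 9*u + 20) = (u - 4)*(u + 4)*(u - 5)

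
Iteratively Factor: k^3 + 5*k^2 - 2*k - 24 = (k + 4)*(k^2 + k - 6) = (k - 2)*(k + 4)*(k + 3)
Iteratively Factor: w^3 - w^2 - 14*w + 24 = (w - 2)*(w^2 + w - 12) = (w - 3)*(w - 2)*(w + 4)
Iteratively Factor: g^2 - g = (g - 1)*(g)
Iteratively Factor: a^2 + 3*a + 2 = (a + 1)*(a + 2)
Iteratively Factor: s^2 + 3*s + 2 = (s + 1)*(s + 2)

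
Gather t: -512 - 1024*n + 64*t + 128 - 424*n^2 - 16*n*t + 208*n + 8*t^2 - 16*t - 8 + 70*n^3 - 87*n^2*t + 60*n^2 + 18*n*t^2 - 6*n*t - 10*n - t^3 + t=70*n^3 - 364*n^2 - 826*n - t^3 + t^2*(18*n + 8) + t*(-87*n^2 - 22*n + 49) - 392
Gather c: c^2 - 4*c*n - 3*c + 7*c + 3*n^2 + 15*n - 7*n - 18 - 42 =c^2 + c*(4 - 4*n) + 3*n^2 + 8*n - 60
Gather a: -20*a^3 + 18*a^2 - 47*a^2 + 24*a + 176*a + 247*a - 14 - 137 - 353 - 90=-20*a^3 - 29*a^2 + 447*a - 594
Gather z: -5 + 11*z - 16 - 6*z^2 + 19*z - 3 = -6*z^2 + 30*z - 24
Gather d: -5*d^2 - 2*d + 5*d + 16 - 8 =-5*d^2 + 3*d + 8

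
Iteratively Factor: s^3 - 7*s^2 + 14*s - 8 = (s - 1)*(s^2 - 6*s + 8) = (s - 2)*(s - 1)*(s - 4)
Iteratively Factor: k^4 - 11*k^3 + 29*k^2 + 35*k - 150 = (k - 5)*(k^3 - 6*k^2 - k + 30) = (k - 5)*(k - 3)*(k^2 - 3*k - 10) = (k - 5)^2*(k - 3)*(k + 2)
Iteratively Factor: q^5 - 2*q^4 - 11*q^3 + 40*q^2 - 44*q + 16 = (q + 4)*(q^4 - 6*q^3 + 13*q^2 - 12*q + 4) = (q - 2)*(q + 4)*(q^3 - 4*q^2 + 5*q - 2) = (q - 2)*(q - 1)*(q + 4)*(q^2 - 3*q + 2) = (q - 2)*(q - 1)^2*(q + 4)*(q - 2)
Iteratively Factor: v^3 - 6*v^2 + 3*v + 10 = (v + 1)*(v^2 - 7*v + 10) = (v - 5)*(v + 1)*(v - 2)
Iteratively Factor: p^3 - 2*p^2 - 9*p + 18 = (p + 3)*(p^2 - 5*p + 6) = (p - 3)*(p + 3)*(p - 2)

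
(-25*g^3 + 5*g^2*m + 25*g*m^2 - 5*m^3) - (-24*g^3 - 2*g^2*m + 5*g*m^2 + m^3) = -g^3 + 7*g^2*m + 20*g*m^2 - 6*m^3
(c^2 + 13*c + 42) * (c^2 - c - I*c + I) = c^4 + 12*c^3 - I*c^3 + 29*c^2 - 12*I*c^2 - 42*c - 29*I*c + 42*I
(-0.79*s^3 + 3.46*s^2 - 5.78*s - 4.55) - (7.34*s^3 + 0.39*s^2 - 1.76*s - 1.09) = -8.13*s^3 + 3.07*s^2 - 4.02*s - 3.46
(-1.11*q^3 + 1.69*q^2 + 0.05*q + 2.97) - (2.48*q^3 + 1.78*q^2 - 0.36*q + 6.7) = -3.59*q^3 - 0.0900000000000001*q^2 + 0.41*q - 3.73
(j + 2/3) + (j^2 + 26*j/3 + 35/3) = j^2 + 29*j/3 + 37/3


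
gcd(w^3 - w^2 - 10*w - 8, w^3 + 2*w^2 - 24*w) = w - 4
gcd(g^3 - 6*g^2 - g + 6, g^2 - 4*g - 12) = g - 6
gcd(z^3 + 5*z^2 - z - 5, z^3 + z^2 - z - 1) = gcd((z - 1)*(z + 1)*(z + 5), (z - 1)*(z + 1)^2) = z^2 - 1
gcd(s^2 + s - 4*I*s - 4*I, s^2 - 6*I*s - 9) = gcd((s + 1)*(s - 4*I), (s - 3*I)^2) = 1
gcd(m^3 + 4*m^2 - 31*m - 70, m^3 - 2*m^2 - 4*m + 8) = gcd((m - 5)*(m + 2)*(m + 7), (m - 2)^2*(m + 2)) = m + 2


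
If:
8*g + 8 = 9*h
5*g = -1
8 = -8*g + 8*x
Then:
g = -1/5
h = 32/45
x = 4/5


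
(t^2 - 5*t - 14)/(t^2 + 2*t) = (t - 7)/t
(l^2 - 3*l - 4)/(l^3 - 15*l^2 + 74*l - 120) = (l + 1)/(l^2 - 11*l + 30)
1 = 1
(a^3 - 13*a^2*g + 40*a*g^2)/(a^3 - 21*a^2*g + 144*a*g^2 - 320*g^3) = a/(a - 8*g)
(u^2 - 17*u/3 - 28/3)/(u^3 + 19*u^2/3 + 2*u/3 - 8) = (u - 7)/(u^2 + 5*u - 6)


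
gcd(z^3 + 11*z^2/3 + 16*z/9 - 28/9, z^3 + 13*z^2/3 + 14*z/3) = z^2 + 13*z/3 + 14/3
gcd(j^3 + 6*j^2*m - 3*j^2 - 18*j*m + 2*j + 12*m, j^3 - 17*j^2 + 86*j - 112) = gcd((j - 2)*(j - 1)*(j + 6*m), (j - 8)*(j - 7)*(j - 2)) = j - 2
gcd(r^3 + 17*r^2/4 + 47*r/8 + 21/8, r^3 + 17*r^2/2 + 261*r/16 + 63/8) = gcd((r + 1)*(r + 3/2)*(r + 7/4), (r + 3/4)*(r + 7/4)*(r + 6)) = r + 7/4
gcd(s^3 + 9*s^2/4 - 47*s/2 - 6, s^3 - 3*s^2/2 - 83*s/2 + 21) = s + 6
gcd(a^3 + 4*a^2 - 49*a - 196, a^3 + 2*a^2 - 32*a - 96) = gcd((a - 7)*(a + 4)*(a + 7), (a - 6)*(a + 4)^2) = a + 4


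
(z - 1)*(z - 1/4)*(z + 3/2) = z^3 + z^2/4 - 13*z/8 + 3/8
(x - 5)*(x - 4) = x^2 - 9*x + 20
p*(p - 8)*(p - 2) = p^3 - 10*p^2 + 16*p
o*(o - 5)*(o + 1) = o^3 - 4*o^2 - 5*o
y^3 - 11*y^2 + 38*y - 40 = (y - 5)*(y - 4)*(y - 2)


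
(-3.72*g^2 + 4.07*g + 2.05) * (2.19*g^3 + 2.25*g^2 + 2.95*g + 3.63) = -8.1468*g^5 + 0.543299999999999*g^4 + 2.673*g^3 + 3.1154*g^2 + 20.8216*g + 7.4415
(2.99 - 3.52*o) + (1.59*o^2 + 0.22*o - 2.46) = 1.59*o^2 - 3.3*o + 0.53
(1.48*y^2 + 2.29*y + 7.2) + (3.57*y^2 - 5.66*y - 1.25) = 5.05*y^2 - 3.37*y + 5.95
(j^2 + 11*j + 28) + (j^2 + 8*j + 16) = 2*j^2 + 19*j + 44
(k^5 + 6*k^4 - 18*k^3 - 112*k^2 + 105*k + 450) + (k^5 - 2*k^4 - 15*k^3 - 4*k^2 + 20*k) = 2*k^5 + 4*k^4 - 33*k^3 - 116*k^2 + 125*k + 450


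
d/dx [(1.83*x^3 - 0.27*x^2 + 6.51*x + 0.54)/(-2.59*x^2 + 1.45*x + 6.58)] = (-4.7397*x^4 + 5.307*x^3 + 52.5936*x^2 - 0.756*x + 42.0528)/(6.7081*x^4 - 7.511*x^3 - 31.9819*x^2 + 19.082*x + 43.2964)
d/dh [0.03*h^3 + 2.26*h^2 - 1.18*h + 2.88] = 0.09*h^2 + 4.52*h - 1.18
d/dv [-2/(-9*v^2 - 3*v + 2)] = 6*(-6*v - 1)/(9*v^2 + 3*v - 2)^2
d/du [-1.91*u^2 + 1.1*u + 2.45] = 1.1 - 3.82*u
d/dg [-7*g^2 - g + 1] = -14*g - 1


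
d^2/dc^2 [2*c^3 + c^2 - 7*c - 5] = 12*c + 2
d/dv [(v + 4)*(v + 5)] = 2*v + 9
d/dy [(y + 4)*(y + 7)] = 2*y + 11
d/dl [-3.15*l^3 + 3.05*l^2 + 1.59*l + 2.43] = -9.45*l^2 + 6.1*l + 1.59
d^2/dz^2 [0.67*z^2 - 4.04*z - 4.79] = 1.34000000000000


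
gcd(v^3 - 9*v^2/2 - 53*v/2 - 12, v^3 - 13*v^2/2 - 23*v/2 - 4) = v^2 - 15*v/2 - 4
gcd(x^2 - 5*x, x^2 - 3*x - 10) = x - 5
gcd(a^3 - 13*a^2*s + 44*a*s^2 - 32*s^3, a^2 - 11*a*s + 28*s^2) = -a + 4*s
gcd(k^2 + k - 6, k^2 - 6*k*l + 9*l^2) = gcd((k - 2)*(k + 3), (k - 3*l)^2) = 1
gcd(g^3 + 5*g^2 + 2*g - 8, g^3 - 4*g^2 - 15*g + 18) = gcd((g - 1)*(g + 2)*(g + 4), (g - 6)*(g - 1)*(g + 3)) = g - 1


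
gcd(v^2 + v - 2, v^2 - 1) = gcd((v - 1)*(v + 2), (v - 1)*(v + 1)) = v - 1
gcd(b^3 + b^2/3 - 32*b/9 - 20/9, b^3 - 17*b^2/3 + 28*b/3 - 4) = b - 2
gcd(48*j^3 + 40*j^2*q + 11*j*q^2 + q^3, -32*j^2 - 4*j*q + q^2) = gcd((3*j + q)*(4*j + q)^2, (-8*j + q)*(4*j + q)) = 4*j + q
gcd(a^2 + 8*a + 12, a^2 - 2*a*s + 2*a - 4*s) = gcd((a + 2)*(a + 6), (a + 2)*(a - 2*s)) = a + 2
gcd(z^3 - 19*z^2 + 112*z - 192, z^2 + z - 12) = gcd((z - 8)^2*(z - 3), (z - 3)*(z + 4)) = z - 3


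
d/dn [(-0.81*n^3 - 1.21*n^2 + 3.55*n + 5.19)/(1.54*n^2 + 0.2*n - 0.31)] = (-1.2474*n^4 - 0.324*n^3 - 4.9557*n^2 - 15.235*n - 2.1385)/(2.3716*n^4 + 0.616*n^3 - 0.9148*n^2 - 0.124*n + 0.0961)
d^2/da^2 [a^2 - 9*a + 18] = 2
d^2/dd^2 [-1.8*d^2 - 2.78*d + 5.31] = -3.60000000000000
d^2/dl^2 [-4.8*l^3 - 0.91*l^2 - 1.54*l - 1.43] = -28.8*l - 1.82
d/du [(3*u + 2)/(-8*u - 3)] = 7/(8*u + 3)^2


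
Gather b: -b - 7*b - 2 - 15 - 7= -8*b - 24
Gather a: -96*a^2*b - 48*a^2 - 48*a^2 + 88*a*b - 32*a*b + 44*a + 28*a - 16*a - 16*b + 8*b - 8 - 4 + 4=a^2*(-96*b - 96) + a*(56*b + 56) - 8*b - 8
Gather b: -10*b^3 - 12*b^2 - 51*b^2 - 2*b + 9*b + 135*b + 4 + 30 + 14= -10*b^3 - 63*b^2 + 142*b + 48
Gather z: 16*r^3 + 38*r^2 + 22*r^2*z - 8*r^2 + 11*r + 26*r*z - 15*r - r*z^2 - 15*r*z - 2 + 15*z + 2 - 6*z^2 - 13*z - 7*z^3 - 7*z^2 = 16*r^3 + 30*r^2 - 4*r - 7*z^3 + z^2*(-r - 13) + z*(22*r^2 + 11*r + 2)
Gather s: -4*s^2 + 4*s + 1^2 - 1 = -4*s^2 + 4*s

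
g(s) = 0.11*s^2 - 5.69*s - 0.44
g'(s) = 0.22*s - 5.69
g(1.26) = -7.43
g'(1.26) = -5.41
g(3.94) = -21.15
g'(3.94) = -4.82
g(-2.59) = 15.03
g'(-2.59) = -6.26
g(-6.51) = 41.26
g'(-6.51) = -7.12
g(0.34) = -2.36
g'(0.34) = -5.62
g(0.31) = -2.19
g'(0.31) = -5.62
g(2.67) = -14.85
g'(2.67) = -5.10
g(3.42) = -18.61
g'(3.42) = -4.94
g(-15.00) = 109.66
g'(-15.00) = -8.99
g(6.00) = -30.62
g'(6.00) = -4.37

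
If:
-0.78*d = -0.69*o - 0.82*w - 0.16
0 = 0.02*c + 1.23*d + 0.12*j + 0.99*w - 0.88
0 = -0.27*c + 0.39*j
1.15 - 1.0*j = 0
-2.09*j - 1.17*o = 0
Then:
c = 1.66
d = -0.37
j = 1.15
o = -2.05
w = 1.18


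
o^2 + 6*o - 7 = (o - 1)*(o + 7)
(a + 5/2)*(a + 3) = a^2 + 11*a/2 + 15/2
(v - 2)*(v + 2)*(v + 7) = v^3 + 7*v^2 - 4*v - 28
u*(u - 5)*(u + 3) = u^3 - 2*u^2 - 15*u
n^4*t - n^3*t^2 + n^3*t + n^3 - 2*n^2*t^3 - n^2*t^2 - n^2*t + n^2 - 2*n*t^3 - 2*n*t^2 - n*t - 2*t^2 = (n + 1)*(n - 2*t)*(n + t)*(n*t + 1)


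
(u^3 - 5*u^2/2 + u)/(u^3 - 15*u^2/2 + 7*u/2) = (u - 2)/(u - 7)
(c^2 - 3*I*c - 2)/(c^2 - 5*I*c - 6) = (c - I)/(c - 3*I)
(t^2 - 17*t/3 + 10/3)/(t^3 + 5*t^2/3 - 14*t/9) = 3*(t - 5)/(t*(3*t + 7))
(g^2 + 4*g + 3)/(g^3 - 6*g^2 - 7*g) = (g + 3)/(g*(g - 7))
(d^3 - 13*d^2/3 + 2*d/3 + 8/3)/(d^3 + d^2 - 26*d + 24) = (d + 2/3)/(d + 6)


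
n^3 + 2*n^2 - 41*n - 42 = (n - 6)*(n + 1)*(n + 7)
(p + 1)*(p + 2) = p^2 + 3*p + 2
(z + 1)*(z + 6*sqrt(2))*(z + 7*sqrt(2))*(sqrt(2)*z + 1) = sqrt(2)*z^4 + sqrt(2)*z^3 + 27*z^3 + 27*z^2 + 97*sqrt(2)*z^2 + 84*z + 97*sqrt(2)*z + 84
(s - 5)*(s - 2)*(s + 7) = s^3 - 39*s + 70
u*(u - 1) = u^2 - u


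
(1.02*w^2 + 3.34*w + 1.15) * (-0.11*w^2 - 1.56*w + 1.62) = -0.1122*w^4 - 1.9586*w^3 - 3.6845*w^2 + 3.6168*w + 1.863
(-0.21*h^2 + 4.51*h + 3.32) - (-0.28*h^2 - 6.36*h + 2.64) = 0.07*h^2 + 10.87*h + 0.68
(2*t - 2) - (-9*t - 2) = 11*t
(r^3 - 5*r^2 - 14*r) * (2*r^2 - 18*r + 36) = 2*r^5 - 28*r^4 + 98*r^3 + 72*r^2 - 504*r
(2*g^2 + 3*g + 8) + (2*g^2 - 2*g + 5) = 4*g^2 + g + 13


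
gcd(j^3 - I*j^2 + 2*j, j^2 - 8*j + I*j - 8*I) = j + I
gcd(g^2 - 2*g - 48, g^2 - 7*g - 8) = g - 8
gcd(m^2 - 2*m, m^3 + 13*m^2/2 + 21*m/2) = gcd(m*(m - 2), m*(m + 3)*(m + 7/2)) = m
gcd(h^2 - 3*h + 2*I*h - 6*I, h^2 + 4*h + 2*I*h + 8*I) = h + 2*I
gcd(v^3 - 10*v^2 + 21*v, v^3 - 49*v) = v^2 - 7*v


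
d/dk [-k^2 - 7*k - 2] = -2*k - 7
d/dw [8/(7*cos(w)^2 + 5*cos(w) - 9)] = 8*(14*cos(w) + 5)*sin(w)/(7*cos(w)^2 + 5*cos(w) - 9)^2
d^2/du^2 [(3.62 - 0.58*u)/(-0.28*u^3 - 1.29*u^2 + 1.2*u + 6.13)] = (0.272832*u^5 - 2.14872*u^4 - 18.600588*u^3 - 16.900188*u^2 + 23.861148*u - 76.210308)/(0.021952*u^9 + 0.303408*u^8 + 1.115604*u^7 - 1.895727*u^6 - 18.066096*u^5 - 12.671919*u^4 + 86.772036*u^3 + 118.941003*u^2 - 135.27684*u - 230.346397)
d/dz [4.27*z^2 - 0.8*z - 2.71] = 8.54*z - 0.8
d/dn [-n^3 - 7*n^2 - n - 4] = -3*n^2 - 14*n - 1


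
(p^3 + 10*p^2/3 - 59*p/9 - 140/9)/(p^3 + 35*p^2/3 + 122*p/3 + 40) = (p - 7/3)/(p + 6)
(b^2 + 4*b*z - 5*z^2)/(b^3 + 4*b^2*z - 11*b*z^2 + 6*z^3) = (-b - 5*z)/(-b^2 - 5*b*z + 6*z^2)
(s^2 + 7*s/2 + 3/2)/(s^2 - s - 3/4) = 2*(s + 3)/(2*s - 3)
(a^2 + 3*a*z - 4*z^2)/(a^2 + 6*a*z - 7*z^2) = (a + 4*z)/(a + 7*z)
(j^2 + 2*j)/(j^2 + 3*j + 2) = j/(j + 1)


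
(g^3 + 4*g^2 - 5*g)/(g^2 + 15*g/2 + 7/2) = 2*g*(g^2 + 4*g - 5)/(2*g^2 + 15*g + 7)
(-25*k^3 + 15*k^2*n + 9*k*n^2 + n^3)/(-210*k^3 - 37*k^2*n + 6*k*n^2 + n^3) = (5*k^2 - 4*k*n - n^2)/(42*k^2 - k*n - n^2)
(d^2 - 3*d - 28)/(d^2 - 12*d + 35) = (d + 4)/(d - 5)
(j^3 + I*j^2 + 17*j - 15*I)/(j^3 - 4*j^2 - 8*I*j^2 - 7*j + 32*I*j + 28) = (j^2 + 2*I*j + 15)/(j^2 - j*(4 + 7*I) + 28*I)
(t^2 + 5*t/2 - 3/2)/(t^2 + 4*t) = (2*t^2 + 5*t - 3)/(2*t*(t + 4))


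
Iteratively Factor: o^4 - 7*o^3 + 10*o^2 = (o)*(o^3 - 7*o^2 + 10*o) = o^2*(o^2 - 7*o + 10) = o^2*(o - 2)*(o - 5)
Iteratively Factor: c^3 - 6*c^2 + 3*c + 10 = (c - 2)*(c^2 - 4*c - 5) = (c - 5)*(c - 2)*(c + 1)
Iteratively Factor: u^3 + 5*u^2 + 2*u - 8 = (u + 2)*(u^2 + 3*u - 4) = (u - 1)*(u + 2)*(u + 4)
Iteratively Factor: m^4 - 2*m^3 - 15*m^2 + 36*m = (m - 3)*(m^3 + m^2 - 12*m) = (m - 3)^2*(m^2 + 4*m) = m*(m - 3)^2*(m + 4)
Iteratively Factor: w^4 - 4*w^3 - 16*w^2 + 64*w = (w)*(w^3 - 4*w^2 - 16*w + 64) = w*(w - 4)*(w^2 - 16) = w*(w - 4)*(w + 4)*(w - 4)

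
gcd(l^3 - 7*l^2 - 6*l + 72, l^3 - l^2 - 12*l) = l^2 - l - 12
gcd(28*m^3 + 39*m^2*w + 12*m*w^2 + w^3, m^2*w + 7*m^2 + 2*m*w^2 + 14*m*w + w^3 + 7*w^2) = m + w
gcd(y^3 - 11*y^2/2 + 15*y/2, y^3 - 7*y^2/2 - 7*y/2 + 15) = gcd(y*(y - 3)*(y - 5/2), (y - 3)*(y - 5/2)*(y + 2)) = y^2 - 11*y/2 + 15/2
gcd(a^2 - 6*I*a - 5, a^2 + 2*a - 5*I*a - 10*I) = a - 5*I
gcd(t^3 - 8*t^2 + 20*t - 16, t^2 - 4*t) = t - 4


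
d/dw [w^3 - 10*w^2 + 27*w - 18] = 3*w^2 - 20*w + 27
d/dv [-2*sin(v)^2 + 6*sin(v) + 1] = 2*(3 - 2*sin(v))*cos(v)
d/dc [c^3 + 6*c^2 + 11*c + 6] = 3*c^2 + 12*c + 11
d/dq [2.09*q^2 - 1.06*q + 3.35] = 4.18*q - 1.06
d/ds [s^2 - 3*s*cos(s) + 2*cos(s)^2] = 3*s*sin(s) + 2*s - 2*sin(2*s) - 3*cos(s)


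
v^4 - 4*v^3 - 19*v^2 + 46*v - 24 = (v - 6)*(v - 1)^2*(v + 4)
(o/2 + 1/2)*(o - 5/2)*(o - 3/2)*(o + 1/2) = o^4/2 - 5*o^3/4 - 7*o^2/8 + 29*o/16 + 15/16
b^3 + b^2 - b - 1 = (b - 1)*(b + 1)^2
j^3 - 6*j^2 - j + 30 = (j - 5)*(j - 3)*(j + 2)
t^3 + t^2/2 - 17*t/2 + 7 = (t - 2)*(t - 1)*(t + 7/2)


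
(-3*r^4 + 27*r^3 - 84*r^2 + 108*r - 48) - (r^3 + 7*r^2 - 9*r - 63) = -3*r^4 + 26*r^3 - 91*r^2 + 117*r + 15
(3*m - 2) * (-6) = 12 - 18*m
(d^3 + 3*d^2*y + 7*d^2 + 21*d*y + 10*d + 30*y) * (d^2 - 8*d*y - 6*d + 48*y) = d^5 - 5*d^4*y + d^4 - 24*d^3*y^2 - 5*d^3*y - 32*d^3 - 24*d^2*y^2 + 160*d^2*y - 60*d^2 + 768*d*y^2 + 300*d*y + 1440*y^2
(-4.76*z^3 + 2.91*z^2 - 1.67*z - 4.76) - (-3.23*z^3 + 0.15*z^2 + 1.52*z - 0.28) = -1.53*z^3 + 2.76*z^2 - 3.19*z - 4.48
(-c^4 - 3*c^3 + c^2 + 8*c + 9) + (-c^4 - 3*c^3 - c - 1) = -2*c^4 - 6*c^3 + c^2 + 7*c + 8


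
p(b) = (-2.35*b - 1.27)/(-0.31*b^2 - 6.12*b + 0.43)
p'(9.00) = -0.01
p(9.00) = 0.28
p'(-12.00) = -0.12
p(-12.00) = 0.92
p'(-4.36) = -0.04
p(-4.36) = 0.42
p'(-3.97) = -0.04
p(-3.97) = 0.41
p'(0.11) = -145.58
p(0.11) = 6.19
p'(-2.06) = -0.07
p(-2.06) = 0.30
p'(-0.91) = -0.26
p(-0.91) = 0.15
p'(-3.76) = -0.04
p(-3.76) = 0.40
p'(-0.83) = -0.31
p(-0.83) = 0.13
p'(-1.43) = -0.13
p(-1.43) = 0.24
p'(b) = (-2.35*b - 1.27)*(0.62*b + 6.12)/(-0.31*b^2 - 6.12*b + 0.43)^2 - 2.35/(-0.31*b^2 - 6.12*b + 0.43) = (0.7285*b^2 + 14.382*b - (0.62*b + 6.12)*(2.35*b + 1.27) - 1.0105)/(0.31*b^2 + 6.12*b - 0.43)^2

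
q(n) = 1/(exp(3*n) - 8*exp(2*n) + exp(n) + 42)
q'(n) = (-3*exp(3*n) + 16*exp(2*n) - exp(n))/(exp(3*n) - 8*exp(2*n) + exp(n) + 42)^2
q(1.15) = -0.32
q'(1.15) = 6.30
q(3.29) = 0.00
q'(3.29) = -0.00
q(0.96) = 0.13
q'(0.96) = 0.86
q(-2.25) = 0.02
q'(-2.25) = 0.00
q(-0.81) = 0.02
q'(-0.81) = 0.00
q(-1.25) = 0.02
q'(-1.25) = 0.00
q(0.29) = 0.03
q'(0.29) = 0.02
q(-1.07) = 0.02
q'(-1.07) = 0.00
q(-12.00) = 0.02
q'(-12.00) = 0.00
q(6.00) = 0.00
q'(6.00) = 0.00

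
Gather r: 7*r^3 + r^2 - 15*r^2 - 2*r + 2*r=7*r^3 - 14*r^2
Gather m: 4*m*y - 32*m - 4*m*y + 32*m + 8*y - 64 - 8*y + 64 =0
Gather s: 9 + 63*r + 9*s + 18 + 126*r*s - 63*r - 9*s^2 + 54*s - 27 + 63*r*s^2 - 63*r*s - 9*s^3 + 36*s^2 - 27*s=-9*s^3 + s^2*(63*r + 27) + s*(63*r + 36)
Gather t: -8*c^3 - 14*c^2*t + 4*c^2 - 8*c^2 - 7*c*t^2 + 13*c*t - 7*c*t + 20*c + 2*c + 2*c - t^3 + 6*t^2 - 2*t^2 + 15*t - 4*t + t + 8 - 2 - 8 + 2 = -8*c^3 - 4*c^2 + 24*c - t^3 + t^2*(4 - 7*c) + t*(-14*c^2 + 6*c + 12)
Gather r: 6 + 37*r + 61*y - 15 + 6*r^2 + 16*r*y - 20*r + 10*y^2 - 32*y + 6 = 6*r^2 + r*(16*y + 17) + 10*y^2 + 29*y - 3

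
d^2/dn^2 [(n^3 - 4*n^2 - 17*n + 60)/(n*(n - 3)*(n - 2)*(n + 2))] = 2*(n^6 - 3*n^5 - 108*n^4 - 4*n^3 + 240*n^2 - 320)/(n^3*(n^6 - 12*n^4 + 48*n^2 - 64))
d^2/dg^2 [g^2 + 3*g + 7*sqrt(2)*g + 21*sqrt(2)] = 2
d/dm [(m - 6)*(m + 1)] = 2*m - 5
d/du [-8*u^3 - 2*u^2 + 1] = 4*u*(-6*u - 1)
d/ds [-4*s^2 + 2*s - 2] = 2 - 8*s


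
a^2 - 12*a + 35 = (a - 7)*(a - 5)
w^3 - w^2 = w^2*(w - 1)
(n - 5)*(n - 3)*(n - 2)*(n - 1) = n^4 - 11*n^3 + 41*n^2 - 61*n + 30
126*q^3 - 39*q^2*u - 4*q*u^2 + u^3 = (-7*q + u)*(-3*q + u)*(6*q + u)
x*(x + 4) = x^2 + 4*x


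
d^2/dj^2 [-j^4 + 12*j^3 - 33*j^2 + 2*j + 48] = -12*j^2 + 72*j - 66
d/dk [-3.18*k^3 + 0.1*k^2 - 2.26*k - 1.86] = -9.54*k^2 + 0.2*k - 2.26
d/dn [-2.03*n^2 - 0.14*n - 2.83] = -4.06*n - 0.14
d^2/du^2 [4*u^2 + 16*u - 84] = 8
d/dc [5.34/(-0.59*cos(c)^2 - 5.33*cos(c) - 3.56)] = -(6.3012*cos(c) + 28.4622)*sin(c)/(0.59*cos(c)^2 + 5.33*cos(c) + 3.56)^2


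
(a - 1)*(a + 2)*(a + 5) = a^3 + 6*a^2 + 3*a - 10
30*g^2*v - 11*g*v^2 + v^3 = v*(-6*g + v)*(-5*g + v)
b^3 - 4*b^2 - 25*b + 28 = (b - 7)*(b - 1)*(b + 4)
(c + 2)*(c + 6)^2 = c^3 + 14*c^2 + 60*c + 72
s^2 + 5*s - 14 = (s - 2)*(s + 7)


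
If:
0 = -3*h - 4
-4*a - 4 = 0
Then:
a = -1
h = -4/3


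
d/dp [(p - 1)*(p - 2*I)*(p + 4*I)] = 3*p^2 + p*(-2 + 4*I) + 8 - 2*I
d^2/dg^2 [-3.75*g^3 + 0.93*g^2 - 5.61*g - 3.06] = 1.86 - 22.5*g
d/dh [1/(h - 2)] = -1/(h - 2)^2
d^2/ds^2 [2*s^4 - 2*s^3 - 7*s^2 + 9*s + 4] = 24*s^2 - 12*s - 14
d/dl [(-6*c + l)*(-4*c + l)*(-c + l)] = 34*c^2 - 22*c*l + 3*l^2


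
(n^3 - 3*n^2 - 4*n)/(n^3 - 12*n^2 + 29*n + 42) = n*(n - 4)/(n^2 - 13*n + 42)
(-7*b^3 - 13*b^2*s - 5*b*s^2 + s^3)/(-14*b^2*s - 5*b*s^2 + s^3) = (b^2 + 2*b*s + s^2)/(s*(2*b + s))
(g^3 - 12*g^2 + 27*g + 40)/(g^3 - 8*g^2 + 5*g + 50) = (g^2 - 7*g - 8)/(g^2 - 3*g - 10)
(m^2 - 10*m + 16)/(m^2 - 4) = (m - 8)/(m + 2)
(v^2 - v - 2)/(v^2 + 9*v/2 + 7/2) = 2*(v - 2)/(2*v + 7)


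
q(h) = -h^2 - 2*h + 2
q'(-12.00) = 22.00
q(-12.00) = -118.00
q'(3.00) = -8.00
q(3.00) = -13.00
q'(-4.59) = 7.18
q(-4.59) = -9.89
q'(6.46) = -14.92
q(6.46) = -52.65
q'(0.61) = -3.22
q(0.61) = 0.41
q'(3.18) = -8.36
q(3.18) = -14.47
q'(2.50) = -7.00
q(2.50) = -9.25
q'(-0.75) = -0.50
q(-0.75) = 2.94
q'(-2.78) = 3.56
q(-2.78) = -0.17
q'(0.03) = -2.06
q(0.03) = 1.94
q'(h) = -2*h - 2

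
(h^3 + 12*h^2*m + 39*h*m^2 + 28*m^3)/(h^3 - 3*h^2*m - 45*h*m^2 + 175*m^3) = (h^2 + 5*h*m + 4*m^2)/(h^2 - 10*h*m + 25*m^2)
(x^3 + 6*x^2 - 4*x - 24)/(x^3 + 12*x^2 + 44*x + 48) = (x - 2)/(x + 4)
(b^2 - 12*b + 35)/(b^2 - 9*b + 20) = (b - 7)/(b - 4)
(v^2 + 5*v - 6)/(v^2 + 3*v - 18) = (v - 1)/(v - 3)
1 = 1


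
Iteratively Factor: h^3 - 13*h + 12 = (h - 1)*(h^2 + h - 12) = (h - 3)*(h - 1)*(h + 4)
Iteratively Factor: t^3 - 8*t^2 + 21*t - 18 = (t - 2)*(t^2 - 6*t + 9) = (t - 3)*(t - 2)*(t - 3)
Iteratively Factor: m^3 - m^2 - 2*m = (m)*(m^2 - m - 2) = m*(m - 2)*(m + 1)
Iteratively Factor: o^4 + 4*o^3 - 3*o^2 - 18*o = (o + 3)*(o^3 + o^2 - 6*o) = (o + 3)^2*(o^2 - 2*o) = (o - 2)*(o + 3)^2*(o)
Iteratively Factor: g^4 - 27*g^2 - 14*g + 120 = (g + 4)*(g^3 - 4*g^2 - 11*g + 30) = (g + 3)*(g + 4)*(g^2 - 7*g + 10) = (g - 5)*(g + 3)*(g + 4)*(g - 2)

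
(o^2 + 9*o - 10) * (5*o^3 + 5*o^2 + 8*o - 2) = 5*o^5 + 50*o^4 + 3*o^3 + 20*o^2 - 98*o + 20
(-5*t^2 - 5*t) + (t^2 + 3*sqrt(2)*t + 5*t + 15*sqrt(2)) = -4*t^2 + 3*sqrt(2)*t + 15*sqrt(2)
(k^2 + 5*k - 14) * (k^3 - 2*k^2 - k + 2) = k^5 + 3*k^4 - 25*k^3 + 25*k^2 + 24*k - 28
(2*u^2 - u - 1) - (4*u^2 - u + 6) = -2*u^2 - 7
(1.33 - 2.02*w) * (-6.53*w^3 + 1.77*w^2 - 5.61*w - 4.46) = 13.1906*w^4 - 12.2603*w^3 + 13.6863*w^2 + 1.5479*w - 5.9318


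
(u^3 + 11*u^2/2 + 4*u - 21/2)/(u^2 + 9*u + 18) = (2*u^2 + 5*u - 7)/(2*(u + 6))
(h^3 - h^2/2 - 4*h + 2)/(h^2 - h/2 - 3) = (2*h^2 + 3*h - 2)/(2*h + 3)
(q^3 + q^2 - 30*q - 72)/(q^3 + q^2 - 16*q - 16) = (q^2 - 3*q - 18)/(q^2 - 3*q - 4)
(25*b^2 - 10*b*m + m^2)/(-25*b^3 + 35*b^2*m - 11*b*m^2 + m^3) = -1/(b - m)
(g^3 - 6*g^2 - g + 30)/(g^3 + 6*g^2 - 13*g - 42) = (g - 5)/(g + 7)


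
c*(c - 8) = c^2 - 8*c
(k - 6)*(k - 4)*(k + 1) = k^3 - 9*k^2 + 14*k + 24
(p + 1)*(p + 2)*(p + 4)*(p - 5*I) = p^4 + 7*p^3 - 5*I*p^3 + 14*p^2 - 35*I*p^2 + 8*p - 70*I*p - 40*I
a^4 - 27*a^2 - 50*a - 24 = (a - 6)*(a + 1)^2*(a + 4)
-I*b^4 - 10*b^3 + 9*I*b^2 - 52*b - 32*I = (b - 8*I)*(b - 4*I)*(b + I)*(-I*b + 1)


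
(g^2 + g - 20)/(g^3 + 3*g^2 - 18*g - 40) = 1/(g + 2)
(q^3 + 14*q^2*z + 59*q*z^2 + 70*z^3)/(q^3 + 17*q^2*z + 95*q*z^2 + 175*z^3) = (q + 2*z)/(q + 5*z)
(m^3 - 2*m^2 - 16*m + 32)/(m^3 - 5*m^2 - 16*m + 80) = (m - 2)/(m - 5)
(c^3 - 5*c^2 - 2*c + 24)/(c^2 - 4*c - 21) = (-c^3 + 5*c^2 + 2*c - 24)/(-c^2 + 4*c + 21)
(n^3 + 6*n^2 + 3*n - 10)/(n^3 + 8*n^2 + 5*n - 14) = (n + 5)/(n + 7)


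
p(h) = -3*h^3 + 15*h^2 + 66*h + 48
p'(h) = -9*h^2 + 30*h + 66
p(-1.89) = -2.90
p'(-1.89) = -22.85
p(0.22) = 63.21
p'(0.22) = 72.16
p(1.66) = 185.17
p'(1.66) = 91.00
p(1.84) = 201.54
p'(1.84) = 90.73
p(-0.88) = 3.58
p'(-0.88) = 32.63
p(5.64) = 359.17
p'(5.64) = -51.09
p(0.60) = 92.35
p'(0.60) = 80.76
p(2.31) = 243.52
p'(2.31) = 87.28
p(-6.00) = 840.00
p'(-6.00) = -438.00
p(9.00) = -330.00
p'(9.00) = -393.00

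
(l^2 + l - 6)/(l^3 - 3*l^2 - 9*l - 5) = (-l^2 - l + 6)/(-l^3 + 3*l^2 + 9*l + 5)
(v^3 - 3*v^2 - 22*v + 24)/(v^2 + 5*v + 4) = (v^2 - 7*v + 6)/(v + 1)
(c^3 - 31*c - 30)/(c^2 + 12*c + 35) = (c^2 - 5*c - 6)/(c + 7)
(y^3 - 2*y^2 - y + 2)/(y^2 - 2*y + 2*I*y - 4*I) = (y^2 - 1)/(y + 2*I)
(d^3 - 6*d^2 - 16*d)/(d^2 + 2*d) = d - 8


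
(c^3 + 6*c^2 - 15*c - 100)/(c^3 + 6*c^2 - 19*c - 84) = (c^2 + 10*c + 25)/(c^2 + 10*c + 21)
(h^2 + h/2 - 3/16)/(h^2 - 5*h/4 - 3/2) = (h - 1/4)/(h - 2)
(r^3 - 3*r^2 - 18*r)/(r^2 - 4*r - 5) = r*(-r^2 + 3*r + 18)/(-r^2 + 4*r + 5)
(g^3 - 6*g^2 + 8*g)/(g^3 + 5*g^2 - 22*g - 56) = g*(g - 2)/(g^2 + 9*g + 14)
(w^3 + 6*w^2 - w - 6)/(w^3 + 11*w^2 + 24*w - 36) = (w + 1)/(w + 6)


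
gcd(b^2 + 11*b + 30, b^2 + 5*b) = b + 5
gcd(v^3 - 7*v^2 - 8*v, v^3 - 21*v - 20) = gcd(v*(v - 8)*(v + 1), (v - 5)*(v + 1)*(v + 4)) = v + 1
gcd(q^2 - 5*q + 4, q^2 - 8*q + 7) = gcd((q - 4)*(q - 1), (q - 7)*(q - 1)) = q - 1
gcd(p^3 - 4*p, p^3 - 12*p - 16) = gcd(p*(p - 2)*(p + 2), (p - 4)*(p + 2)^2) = p + 2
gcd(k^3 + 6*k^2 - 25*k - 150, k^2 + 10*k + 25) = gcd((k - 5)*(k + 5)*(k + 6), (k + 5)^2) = k + 5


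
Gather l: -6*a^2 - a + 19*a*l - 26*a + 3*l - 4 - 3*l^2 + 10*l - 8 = -6*a^2 - 27*a - 3*l^2 + l*(19*a + 13) - 12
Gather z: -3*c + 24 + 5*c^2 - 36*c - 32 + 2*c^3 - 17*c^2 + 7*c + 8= 2*c^3 - 12*c^2 - 32*c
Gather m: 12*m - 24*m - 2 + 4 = 2 - 12*m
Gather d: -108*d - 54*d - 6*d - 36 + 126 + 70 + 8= 168 - 168*d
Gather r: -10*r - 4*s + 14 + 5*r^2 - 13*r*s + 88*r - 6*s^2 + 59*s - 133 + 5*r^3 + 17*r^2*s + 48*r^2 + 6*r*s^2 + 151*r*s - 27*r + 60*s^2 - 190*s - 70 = 5*r^3 + r^2*(17*s + 53) + r*(6*s^2 + 138*s + 51) + 54*s^2 - 135*s - 189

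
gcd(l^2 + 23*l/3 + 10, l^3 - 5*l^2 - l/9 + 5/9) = 1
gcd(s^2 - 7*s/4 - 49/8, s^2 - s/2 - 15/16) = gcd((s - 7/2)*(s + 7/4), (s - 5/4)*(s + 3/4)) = 1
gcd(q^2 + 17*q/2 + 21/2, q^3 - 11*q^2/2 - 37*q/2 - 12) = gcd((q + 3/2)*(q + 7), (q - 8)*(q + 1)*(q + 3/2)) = q + 3/2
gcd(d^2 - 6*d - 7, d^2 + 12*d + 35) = 1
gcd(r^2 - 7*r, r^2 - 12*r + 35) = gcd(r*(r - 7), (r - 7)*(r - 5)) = r - 7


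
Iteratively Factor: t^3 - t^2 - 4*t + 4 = (t - 2)*(t^2 + t - 2) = (t - 2)*(t + 2)*(t - 1)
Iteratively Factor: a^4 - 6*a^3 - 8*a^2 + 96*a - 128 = (a - 2)*(a^3 - 4*a^2 - 16*a + 64) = (a - 4)*(a - 2)*(a^2 - 16) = (a - 4)*(a - 2)*(a + 4)*(a - 4)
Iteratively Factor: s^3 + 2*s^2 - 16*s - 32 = (s + 4)*(s^2 - 2*s - 8) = (s - 4)*(s + 4)*(s + 2)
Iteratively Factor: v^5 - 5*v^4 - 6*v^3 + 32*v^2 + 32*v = (v + 1)*(v^4 - 6*v^3 + 32*v) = v*(v + 1)*(v^3 - 6*v^2 + 32) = v*(v - 4)*(v + 1)*(v^2 - 2*v - 8) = v*(v - 4)^2*(v + 1)*(v + 2)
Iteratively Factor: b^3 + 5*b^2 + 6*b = (b + 3)*(b^2 + 2*b) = (b + 2)*(b + 3)*(b)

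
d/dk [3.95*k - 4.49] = 3.95000000000000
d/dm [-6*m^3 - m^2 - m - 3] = -18*m^2 - 2*m - 1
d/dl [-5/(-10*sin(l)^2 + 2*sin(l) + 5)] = 10*(1 - 10*sin(l))*cos(l)/(2*sin(l) + 5*cos(2*l))^2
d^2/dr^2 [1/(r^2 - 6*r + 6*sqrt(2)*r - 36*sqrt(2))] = 2*(-r^2 - 6*sqrt(2)*r + 6*r + 4*(r - 3 + 3*sqrt(2))^2 + 36*sqrt(2))/(r^2 - 6*r + 6*sqrt(2)*r - 36*sqrt(2))^3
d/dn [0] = 0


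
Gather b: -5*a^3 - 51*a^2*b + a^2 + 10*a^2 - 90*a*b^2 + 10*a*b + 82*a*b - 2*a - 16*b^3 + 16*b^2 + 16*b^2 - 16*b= -5*a^3 + 11*a^2 - 2*a - 16*b^3 + b^2*(32 - 90*a) + b*(-51*a^2 + 92*a - 16)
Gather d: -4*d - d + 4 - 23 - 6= -5*d - 25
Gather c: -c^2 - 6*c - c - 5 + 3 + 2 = -c^2 - 7*c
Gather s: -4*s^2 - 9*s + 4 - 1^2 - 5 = -4*s^2 - 9*s - 2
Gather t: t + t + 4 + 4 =2*t + 8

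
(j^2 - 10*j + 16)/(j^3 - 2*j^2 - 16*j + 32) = (j - 8)/(j^2 - 16)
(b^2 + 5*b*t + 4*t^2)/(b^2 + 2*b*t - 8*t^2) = (-b - t)/(-b + 2*t)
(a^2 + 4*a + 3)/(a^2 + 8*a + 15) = (a + 1)/(a + 5)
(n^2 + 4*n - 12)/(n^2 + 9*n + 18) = (n - 2)/(n + 3)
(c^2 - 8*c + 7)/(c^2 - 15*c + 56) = (c - 1)/(c - 8)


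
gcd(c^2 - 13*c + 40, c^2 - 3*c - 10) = c - 5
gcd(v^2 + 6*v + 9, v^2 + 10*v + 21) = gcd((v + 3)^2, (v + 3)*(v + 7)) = v + 3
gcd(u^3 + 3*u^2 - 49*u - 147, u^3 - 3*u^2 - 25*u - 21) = u^2 - 4*u - 21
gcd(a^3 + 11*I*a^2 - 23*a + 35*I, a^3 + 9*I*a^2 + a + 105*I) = a^2 + 12*I*a - 35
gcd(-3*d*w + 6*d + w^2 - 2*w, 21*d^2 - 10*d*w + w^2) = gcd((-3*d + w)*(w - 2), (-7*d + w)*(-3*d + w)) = -3*d + w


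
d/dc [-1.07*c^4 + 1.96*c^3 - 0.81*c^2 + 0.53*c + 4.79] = -4.28*c^3 + 5.88*c^2 - 1.62*c + 0.53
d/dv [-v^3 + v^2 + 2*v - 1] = -3*v^2 + 2*v + 2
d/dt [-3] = 0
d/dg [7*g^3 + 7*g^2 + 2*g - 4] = 21*g^2 + 14*g + 2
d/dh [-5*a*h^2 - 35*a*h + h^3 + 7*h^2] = -10*a*h - 35*a + 3*h^2 + 14*h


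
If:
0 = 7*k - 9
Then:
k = 9/7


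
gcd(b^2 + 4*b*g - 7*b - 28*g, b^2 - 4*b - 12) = 1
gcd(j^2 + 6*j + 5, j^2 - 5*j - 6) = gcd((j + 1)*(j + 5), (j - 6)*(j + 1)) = j + 1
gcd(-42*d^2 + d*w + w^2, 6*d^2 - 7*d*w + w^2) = -6*d + w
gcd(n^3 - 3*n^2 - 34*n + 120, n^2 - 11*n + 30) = n - 5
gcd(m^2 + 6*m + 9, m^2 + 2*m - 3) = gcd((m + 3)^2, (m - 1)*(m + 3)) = m + 3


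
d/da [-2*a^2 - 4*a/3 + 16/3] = -4*a - 4/3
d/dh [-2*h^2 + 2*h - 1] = 2 - 4*h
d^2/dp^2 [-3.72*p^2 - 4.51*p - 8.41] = -7.44000000000000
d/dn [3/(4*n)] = -3/(4*n^2)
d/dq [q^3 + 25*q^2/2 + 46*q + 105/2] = 3*q^2 + 25*q + 46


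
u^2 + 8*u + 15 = (u + 3)*(u + 5)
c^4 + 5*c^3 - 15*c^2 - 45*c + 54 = (c - 3)*(c - 1)*(c + 3)*(c + 6)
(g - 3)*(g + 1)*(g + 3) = g^3 + g^2 - 9*g - 9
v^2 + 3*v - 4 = (v - 1)*(v + 4)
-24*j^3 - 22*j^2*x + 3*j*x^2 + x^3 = (-4*j + x)*(j + x)*(6*j + x)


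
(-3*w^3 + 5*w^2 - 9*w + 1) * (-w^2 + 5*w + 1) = 3*w^5 - 20*w^4 + 31*w^3 - 41*w^2 - 4*w + 1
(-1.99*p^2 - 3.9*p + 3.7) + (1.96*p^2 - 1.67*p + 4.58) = -0.03*p^2 - 5.57*p + 8.28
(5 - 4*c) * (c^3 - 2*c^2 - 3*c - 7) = -4*c^4 + 13*c^3 + 2*c^2 + 13*c - 35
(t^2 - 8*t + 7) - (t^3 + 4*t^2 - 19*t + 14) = -t^3 - 3*t^2 + 11*t - 7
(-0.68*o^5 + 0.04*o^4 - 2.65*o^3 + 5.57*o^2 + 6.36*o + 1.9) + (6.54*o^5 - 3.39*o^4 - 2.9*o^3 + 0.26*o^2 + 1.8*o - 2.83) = 5.86*o^5 - 3.35*o^4 - 5.55*o^3 + 5.83*o^2 + 8.16*o - 0.93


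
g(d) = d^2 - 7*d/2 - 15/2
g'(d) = 2*d - 7/2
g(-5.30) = 39.14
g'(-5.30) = -14.10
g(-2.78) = 9.96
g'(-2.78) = -9.06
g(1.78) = -10.56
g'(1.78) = 0.06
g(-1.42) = -0.51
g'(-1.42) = -6.34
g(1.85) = -10.55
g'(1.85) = 0.20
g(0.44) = -8.85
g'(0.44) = -2.62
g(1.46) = -10.48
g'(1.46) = -0.58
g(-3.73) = 19.47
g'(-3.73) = -10.96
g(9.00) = 42.00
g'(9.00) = 14.50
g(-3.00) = 12.00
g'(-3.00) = -9.50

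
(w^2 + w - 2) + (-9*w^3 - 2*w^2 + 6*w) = -9*w^3 - w^2 + 7*w - 2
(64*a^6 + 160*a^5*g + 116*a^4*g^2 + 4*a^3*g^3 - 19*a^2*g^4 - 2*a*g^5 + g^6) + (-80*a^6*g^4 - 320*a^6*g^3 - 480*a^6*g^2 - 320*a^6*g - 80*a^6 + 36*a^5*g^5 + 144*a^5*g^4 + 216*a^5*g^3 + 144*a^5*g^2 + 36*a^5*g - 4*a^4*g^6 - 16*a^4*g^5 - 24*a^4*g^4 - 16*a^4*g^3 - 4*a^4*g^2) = -80*a^6*g^4 - 320*a^6*g^3 - 480*a^6*g^2 - 320*a^6*g - 16*a^6 + 36*a^5*g^5 + 144*a^5*g^4 + 216*a^5*g^3 + 144*a^5*g^2 + 196*a^5*g - 4*a^4*g^6 - 16*a^4*g^5 - 24*a^4*g^4 - 16*a^4*g^3 + 112*a^4*g^2 + 4*a^3*g^3 - 19*a^2*g^4 - 2*a*g^5 + g^6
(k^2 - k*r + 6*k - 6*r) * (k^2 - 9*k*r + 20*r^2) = k^4 - 10*k^3*r + 6*k^3 + 29*k^2*r^2 - 60*k^2*r - 20*k*r^3 + 174*k*r^2 - 120*r^3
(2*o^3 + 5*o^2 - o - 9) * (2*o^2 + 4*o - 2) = 4*o^5 + 18*o^4 + 14*o^3 - 32*o^2 - 34*o + 18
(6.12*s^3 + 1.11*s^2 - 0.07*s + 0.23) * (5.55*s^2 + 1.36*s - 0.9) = 33.966*s^5 + 14.4837*s^4 - 4.3869*s^3 + 0.1823*s^2 + 0.3758*s - 0.207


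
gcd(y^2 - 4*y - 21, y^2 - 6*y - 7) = y - 7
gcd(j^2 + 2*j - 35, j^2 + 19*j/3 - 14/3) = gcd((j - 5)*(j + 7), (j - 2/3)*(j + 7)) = j + 7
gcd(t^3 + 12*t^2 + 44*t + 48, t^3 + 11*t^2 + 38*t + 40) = t^2 + 6*t + 8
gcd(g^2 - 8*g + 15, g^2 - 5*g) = g - 5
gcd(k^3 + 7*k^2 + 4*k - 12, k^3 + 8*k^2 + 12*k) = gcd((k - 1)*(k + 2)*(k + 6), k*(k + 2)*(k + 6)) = k^2 + 8*k + 12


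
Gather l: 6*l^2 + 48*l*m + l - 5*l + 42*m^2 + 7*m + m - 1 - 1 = 6*l^2 + l*(48*m - 4) + 42*m^2 + 8*m - 2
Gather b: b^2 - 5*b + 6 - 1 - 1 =b^2 - 5*b + 4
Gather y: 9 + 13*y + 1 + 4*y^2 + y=4*y^2 + 14*y + 10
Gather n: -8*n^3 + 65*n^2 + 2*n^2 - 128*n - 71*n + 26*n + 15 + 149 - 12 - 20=-8*n^3 + 67*n^2 - 173*n + 132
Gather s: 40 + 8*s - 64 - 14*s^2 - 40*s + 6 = -14*s^2 - 32*s - 18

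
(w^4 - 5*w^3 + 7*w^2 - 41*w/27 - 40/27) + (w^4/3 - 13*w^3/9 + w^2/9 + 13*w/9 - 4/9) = 4*w^4/3 - 58*w^3/9 + 64*w^2/9 - 2*w/27 - 52/27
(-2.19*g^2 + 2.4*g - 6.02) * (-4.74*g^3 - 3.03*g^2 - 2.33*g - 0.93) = 10.3806*g^5 - 4.7403*g^4 + 26.3655*g^3 + 14.6853*g^2 + 11.7946*g + 5.5986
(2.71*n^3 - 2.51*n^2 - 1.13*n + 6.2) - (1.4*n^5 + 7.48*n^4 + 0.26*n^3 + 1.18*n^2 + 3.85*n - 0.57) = -1.4*n^5 - 7.48*n^4 + 2.45*n^3 - 3.69*n^2 - 4.98*n + 6.77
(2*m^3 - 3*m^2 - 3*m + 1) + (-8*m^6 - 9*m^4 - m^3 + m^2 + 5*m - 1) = -8*m^6 - 9*m^4 + m^3 - 2*m^2 + 2*m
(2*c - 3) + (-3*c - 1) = -c - 4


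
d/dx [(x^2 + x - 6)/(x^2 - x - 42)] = 2*(-x^2 - 36*x - 24)/(x^4 - 2*x^3 - 83*x^2 + 84*x + 1764)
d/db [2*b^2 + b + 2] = 4*b + 1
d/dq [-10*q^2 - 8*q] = -20*q - 8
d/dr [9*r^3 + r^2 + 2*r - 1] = 27*r^2 + 2*r + 2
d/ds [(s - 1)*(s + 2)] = 2*s + 1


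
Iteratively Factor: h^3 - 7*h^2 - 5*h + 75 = (h - 5)*(h^2 - 2*h - 15) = (h - 5)^2*(h + 3)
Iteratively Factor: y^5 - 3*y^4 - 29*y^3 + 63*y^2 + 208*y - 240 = (y - 4)*(y^4 + y^3 - 25*y^2 - 37*y + 60) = (y - 5)*(y - 4)*(y^3 + 6*y^2 + 5*y - 12) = (y - 5)*(y - 4)*(y + 4)*(y^2 + 2*y - 3) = (y - 5)*(y - 4)*(y - 1)*(y + 4)*(y + 3)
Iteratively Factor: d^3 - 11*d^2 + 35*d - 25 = (d - 5)*(d^2 - 6*d + 5) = (d - 5)*(d - 1)*(d - 5)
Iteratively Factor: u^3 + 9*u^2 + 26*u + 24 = (u + 4)*(u^2 + 5*u + 6) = (u + 2)*(u + 4)*(u + 3)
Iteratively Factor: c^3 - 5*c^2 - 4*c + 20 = (c + 2)*(c^2 - 7*c + 10) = (c - 5)*(c + 2)*(c - 2)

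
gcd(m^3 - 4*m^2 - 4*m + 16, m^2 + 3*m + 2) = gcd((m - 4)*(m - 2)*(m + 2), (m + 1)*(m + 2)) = m + 2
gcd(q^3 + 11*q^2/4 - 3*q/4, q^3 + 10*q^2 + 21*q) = q^2 + 3*q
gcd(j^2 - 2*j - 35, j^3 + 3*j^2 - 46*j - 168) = j - 7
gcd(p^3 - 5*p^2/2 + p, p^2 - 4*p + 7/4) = p - 1/2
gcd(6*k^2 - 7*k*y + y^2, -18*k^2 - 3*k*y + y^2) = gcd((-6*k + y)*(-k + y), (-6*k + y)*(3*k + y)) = -6*k + y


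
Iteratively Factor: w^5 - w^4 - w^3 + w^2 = (w - 1)*(w^4 - w^2) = w*(w - 1)*(w^3 - w) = w*(w - 1)*(w + 1)*(w^2 - w) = w^2*(w - 1)*(w + 1)*(w - 1)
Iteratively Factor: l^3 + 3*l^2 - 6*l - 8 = (l - 2)*(l^2 + 5*l + 4) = (l - 2)*(l + 1)*(l + 4)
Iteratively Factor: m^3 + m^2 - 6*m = (m - 2)*(m^2 + 3*m) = (m - 2)*(m + 3)*(m)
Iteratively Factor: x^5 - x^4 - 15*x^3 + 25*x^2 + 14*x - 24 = (x - 1)*(x^4 - 15*x^2 + 10*x + 24) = (x - 2)*(x - 1)*(x^3 + 2*x^2 - 11*x - 12) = (x - 2)*(x - 1)*(x + 1)*(x^2 + x - 12) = (x - 2)*(x - 1)*(x + 1)*(x + 4)*(x - 3)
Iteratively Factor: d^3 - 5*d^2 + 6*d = (d - 3)*(d^2 - 2*d) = d*(d - 3)*(d - 2)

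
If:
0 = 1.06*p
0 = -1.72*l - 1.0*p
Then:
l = 0.00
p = 0.00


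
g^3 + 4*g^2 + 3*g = g*(g + 1)*(g + 3)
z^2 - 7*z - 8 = (z - 8)*(z + 1)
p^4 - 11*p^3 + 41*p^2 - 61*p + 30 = (p - 5)*(p - 3)*(p - 2)*(p - 1)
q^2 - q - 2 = (q - 2)*(q + 1)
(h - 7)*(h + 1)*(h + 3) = h^3 - 3*h^2 - 25*h - 21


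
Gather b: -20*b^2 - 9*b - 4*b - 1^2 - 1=-20*b^2 - 13*b - 2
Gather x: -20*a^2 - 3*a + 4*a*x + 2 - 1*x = -20*a^2 - 3*a + x*(4*a - 1) + 2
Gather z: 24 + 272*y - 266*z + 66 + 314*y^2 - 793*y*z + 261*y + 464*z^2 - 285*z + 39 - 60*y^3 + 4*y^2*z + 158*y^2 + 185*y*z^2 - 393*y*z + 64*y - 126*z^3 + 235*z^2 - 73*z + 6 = -60*y^3 + 472*y^2 + 597*y - 126*z^3 + z^2*(185*y + 699) + z*(4*y^2 - 1186*y - 624) + 135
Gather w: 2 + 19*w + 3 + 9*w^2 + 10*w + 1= 9*w^2 + 29*w + 6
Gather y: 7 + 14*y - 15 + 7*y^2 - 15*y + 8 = 7*y^2 - y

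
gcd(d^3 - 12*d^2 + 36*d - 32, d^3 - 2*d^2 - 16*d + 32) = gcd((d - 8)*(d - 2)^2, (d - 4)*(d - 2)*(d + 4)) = d - 2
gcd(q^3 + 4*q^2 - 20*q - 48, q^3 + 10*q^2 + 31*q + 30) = q + 2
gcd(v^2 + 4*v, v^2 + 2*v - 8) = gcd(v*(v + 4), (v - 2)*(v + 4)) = v + 4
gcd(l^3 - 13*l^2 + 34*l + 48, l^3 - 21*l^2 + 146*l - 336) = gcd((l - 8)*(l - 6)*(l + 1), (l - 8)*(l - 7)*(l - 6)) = l^2 - 14*l + 48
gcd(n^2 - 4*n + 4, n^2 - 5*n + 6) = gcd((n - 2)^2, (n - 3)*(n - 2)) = n - 2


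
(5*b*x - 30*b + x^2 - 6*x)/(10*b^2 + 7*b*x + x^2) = (x - 6)/(2*b + x)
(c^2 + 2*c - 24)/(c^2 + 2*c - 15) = (c^2 + 2*c - 24)/(c^2 + 2*c - 15)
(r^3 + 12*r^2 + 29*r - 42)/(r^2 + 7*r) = r + 5 - 6/r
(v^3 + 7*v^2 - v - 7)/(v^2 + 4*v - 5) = (v^2 + 8*v + 7)/(v + 5)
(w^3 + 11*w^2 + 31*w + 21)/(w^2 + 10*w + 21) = w + 1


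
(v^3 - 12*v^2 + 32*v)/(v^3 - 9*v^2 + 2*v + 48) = v*(v - 4)/(v^2 - v - 6)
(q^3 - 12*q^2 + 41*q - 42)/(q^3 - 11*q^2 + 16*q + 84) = (q^2 - 5*q + 6)/(q^2 - 4*q - 12)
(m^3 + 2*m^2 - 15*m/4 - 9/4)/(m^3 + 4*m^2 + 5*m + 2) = (4*m^3 + 8*m^2 - 15*m - 9)/(4*(m^3 + 4*m^2 + 5*m + 2))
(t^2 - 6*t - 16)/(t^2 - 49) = (t^2 - 6*t - 16)/(t^2 - 49)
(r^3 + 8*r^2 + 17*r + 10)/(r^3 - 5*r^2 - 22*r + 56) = (r^3 + 8*r^2 + 17*r + 10)/(r^3 - 5*r^2 - 22*r + 56)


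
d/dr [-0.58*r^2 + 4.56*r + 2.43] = 4.56 - 1.16*r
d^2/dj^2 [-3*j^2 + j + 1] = -6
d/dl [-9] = 0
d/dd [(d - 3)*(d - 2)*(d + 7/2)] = 3*d^2 - 3*d - 23/2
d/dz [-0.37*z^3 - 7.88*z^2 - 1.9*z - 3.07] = -1.11*z^2 - 15.76*z - 1.9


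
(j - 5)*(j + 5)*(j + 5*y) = j^3 + 5*j^2*y - 25*j - 125*y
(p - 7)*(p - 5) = p^2 - 12*p + 35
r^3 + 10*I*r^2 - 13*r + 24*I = (r - I)*(r + 3*I)*(r + 8*I)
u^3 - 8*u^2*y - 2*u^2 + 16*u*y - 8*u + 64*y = (u - 4)*(u + 2)*(u - 8*y)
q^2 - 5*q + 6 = (q - 3)*(q - 2)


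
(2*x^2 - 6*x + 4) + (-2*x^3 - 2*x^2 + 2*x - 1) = -2*x^3 - 4*x + 3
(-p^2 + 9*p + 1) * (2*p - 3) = -2*p^3 + 21*p^2 - 25*p - 3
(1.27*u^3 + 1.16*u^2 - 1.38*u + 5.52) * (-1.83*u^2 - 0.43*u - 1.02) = -2.3241*u^5 - 2.6689*u^4 + 0.7312*u^3 - 10.6914*u^2 - 0.966*u - 5.6304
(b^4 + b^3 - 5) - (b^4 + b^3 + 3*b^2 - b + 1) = -3*b^2 + b - 6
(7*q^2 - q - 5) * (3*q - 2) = 21*q^3 - 17*q^2 - 13*q + 10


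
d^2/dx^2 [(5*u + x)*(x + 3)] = 2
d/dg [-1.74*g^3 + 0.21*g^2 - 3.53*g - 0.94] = -5.22*g^2 + 0.42*g - 3.53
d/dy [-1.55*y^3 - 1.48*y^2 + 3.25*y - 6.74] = -4.65*y^2 - 2.96*y + 3.25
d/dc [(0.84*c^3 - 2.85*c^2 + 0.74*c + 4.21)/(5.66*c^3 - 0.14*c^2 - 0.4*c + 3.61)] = (1.77635683940025e-15*c^5 + 16.0134*c^4 - 9.0488*c^3 - 61.145*c^2 - 19.3982*c + 4.3554)/(32.0356*c^6 - 1.5848*c^5 - 4.5084*c^4 + 40.9772*c^3 - 0.8508*c^2 - 2.888*c + 13.0321)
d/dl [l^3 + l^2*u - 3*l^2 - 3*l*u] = 3*l^2 + 2*l*u - 6*l - 3*u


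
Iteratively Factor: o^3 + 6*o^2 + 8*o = (o)*(o^2 + 6*o + 8) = o*(o + 2)*(o + 4)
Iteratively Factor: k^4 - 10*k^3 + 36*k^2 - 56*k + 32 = (k - 2)*(k^3 - 8*k^2 + 20*k - 16) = (k - 2)^2*(k^2 - 6*k + 8) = (k - 4)*(k - 2)^2*(k - 2)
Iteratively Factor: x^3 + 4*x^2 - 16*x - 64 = (x + 4)*(x^2 - 16) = (x + 4)^2*(x - 4)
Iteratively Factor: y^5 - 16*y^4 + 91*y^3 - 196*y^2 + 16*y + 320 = (y - 4)*(y^4 - 12*y^3 + 43*y^2 - 24*y - 80) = (y - 4)*(y + 1)*(y^3 - 13*y^2 + 56*y - 80) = (y - 4)^2*(y + 1)*(y^2 - 9*y + 20) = (y - 4)^3*(y + 1)*(y - 5)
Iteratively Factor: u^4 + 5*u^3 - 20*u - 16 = (u - 2)*(u^3 + 7*u^2 + 14*u + 8) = (u - 2)*(u + 2)*(u^2 + 5*u + 4) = (u - 2)*(u + 2)*(u + 4)*(u + 1)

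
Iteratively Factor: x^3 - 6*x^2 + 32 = (x + 2)*(x^2 - 8*x + 16) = (x - 4)*(x + 2)*(x - 4)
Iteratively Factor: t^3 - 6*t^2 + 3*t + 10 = (t - 2)*(t^2 - 4*t - 5) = (t - 5)*(t - 2)*(t + 1)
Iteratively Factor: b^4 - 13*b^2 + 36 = (b - 2)*(b^3 + 2*b^2 - 9*b - 18) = (b - 3)*(b - 2)*(b^2 + 5*b + 6) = (b - 3)*(b - 2)*(b + 3)*(b + 2)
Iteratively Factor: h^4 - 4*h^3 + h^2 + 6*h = (h + 1)*(h^3 - 5*h^2 + 6*h) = (h - 3)*(h + 1)*(h^2 - 2*h) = h*(h - 3)*(h + 1)*(h - 2)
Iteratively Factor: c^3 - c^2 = (c - 1)*(c^2) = c*(c - 1)*(c)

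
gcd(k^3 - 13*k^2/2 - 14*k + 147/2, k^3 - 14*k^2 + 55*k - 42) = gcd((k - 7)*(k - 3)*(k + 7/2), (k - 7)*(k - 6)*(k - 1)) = k - 7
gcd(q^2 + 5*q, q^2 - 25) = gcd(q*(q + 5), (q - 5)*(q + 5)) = q + 5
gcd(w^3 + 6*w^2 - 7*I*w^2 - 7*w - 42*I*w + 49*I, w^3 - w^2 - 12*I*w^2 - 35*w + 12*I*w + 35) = w^2 + w*(-1 - 7*I) + 7*I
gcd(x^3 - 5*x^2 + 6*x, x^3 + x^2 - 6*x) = x^2 - 2*x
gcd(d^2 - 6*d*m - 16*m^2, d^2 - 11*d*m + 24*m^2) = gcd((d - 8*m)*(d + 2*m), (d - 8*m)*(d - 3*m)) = d - 8*m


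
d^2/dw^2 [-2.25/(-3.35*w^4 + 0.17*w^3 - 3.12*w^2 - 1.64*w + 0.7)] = ((-90.45*w^2 + 2.295*w - 14.04)*(3.35*w^4 - 0.17*w^3 + 3.12*w^2 + 1.64*w - 0.7) + 2.25*(13.4*w^3 - 0.51*w^2 + 6.24*w + 1.64)*(26.8*w^3 - 1.02*w^2 + 12.48*w + 3.28))/(3.35*w^4 - 0.17*w^3 + 3.12*w^2 + 1.64*w - 0.7)^3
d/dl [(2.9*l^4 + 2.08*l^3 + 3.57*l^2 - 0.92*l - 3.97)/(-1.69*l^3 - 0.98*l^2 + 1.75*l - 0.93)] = (-4.901*l^6 - 5.684*l^5 + 19.2199*l^4 - 6.6176*l^3 - 20.5852*l^2 - 14.4214*l + 7.8031)/(2.8561*l^6 + 3.3124*l^5 - 4.9546*l^4 - 0.2866*l^3 + 4.8853*l^2 - 3.255*l + 0.8649)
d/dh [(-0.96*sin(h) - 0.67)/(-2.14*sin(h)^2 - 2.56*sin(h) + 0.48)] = (-2.8676*sin(h) + 1.0272*cos(2*h) - 3.2032)*cos(h)/(2.14*sin(h)^2 + 2.56*sin(h) - 0.48)^2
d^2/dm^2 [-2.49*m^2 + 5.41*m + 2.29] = -4.98000000000000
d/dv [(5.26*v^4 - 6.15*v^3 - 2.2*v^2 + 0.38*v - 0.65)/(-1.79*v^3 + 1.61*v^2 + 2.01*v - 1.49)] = (-9.4154*v^6 + 16.9372*v^5 + 17.8783*v^4 - 54.7122*v^3 + 18.9662*v^2 + 8.649*v + 0.7403)/(3.2041*v^6 - 5.7638*v^5 - 4.6037*v^4 + 11.8064*v^3 - 0.757700000000002*v^2 - 5.9898*v + 2.2201)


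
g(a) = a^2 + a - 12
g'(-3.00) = -5.00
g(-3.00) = -6.00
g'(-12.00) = -23.00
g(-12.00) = 120.00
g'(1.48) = 3.96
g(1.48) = -8.33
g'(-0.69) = -0.38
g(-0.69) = -12.21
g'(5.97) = 12.94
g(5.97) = 29.61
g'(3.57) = 8.14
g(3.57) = 4.31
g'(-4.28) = -7.56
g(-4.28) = 2.04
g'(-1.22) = -1.44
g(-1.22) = -11.73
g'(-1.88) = -2.76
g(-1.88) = -10.35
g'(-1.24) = -1.48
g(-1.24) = -11.70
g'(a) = 2*a + 1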